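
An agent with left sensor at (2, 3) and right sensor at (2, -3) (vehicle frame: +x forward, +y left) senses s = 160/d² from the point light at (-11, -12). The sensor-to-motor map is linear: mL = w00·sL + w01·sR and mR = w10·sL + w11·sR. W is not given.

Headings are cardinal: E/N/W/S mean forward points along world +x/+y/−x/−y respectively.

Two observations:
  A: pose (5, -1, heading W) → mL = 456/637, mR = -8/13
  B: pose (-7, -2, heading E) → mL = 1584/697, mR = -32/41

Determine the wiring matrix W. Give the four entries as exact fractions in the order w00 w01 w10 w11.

1/2 1 -1 0

obs A: pose=(5,-1,W) → sL=8/13, sR=20/49, mL=456/637, mR=-8/13
obs B: pose=(-7,-2,E) → sL=32/41, sR=32/17, mL=1584/697, mR=-32/41
sensor matrix S = [[8/13, 20/49], [32/41, 32/17]]; det S = 372864/443989
solve [mL_A; mL_B] = S·[w00; w01] and [mR_A; mR_B] = S·[w10; w11]:
  w00 = 1/2, w01 = 1, w10 = -1, w11 = 0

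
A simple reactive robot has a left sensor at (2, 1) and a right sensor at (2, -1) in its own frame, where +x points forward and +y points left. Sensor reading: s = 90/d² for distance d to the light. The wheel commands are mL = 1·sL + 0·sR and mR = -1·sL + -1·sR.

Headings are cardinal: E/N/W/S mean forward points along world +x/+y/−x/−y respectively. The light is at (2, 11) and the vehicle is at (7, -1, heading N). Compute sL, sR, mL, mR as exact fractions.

left sensor world pos  = (6, 1); dL² = 116
right sensor world pos = (8, 1); dR² = 136
sL = 90/116 = 45/58
sR = 90/136 = 45/68
mL = 1·sL + 0·sR = 45/58
mR = -1·sL + -1·sR = -2835/1972

45/58 45/68 45/58 -2835/1972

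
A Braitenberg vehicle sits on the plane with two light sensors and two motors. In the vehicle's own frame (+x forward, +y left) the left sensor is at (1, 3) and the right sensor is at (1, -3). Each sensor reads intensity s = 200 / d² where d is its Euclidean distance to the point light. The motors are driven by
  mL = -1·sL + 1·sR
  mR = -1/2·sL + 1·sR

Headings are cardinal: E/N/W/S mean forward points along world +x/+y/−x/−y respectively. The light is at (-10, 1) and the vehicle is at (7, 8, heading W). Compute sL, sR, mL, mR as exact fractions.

25/34 50/89 -525/3026 1175/6052

left sensor world pos  = (6, 5); dL² = 272
right sensor world pos = (6, 11); dR² = 356
sL = 200/272 = 25/34
sR = 200/356 = 50/89
mL = -1·sL + 1·sR = -525/3026
mR = -1/2·sL + 1·sR = 1175/6052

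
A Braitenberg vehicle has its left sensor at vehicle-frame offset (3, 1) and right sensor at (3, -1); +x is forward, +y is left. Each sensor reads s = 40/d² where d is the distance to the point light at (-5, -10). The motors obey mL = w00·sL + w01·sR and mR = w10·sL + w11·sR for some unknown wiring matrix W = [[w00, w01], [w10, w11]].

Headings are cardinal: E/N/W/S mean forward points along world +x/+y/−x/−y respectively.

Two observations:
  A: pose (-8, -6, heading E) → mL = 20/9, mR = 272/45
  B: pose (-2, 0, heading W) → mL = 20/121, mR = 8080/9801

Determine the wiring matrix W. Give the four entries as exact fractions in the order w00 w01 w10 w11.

0 1/2 1 1

obs A: pose=(-8,-6,E) → sL=8/5, sR=40/9, mL=20/9, mR=272/45
obs B: pose=(-2,0,W) → sL=40/81, sR=40/121, mL=20/121, mR=8080/9801
sensor matrix S = [[8/5, 40/9], [40/81, 40/121]]; det S = -146944/88209
solve [mL_A; mL_B] = S·[w00; w01] and [mR_A; mR_B] = S·[w10; w11]:
  w00 = 0, w01 = 1/2, w10 = 1, w11 = 1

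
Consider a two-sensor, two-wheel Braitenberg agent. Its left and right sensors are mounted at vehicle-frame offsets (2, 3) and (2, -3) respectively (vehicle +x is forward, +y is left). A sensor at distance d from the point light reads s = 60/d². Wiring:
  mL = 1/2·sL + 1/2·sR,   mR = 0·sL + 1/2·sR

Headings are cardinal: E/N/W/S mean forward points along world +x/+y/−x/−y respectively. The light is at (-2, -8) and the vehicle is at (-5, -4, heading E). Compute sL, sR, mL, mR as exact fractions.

6/5 30 78/5 15

left sensor world pos  = (-3, -1); dL² = 50
right sensor world pos = (-3, -7); dR² = 2
sL = 60/50 = 6/5
sR = 60/2 = 30
mL = 1/2·sL + 1/2·sR = 78/5
mR = 0·sL + 1/2·sR = 15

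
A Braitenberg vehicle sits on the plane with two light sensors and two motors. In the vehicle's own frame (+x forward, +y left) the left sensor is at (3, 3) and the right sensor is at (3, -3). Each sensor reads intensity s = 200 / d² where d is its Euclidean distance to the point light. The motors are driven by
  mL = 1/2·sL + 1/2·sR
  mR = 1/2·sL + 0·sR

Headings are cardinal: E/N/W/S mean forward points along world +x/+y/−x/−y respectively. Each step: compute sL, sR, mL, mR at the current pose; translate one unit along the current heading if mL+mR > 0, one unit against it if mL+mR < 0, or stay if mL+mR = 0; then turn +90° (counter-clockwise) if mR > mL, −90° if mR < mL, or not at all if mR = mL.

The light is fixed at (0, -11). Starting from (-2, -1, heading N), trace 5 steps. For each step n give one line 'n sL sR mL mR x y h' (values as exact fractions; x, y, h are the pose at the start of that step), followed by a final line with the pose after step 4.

0 100/97 20/17 1820/1649 50/97 -2 -1 N
1 200/197 40/13 5240/2561 100/197 -2 0 E
2 50/17 5/2 185/68 25/17 -1 0 S
3 40/13 40/37 1000/481 20/13 -1 -1 W
4 100/97 20/17 1820/1649 50/97 -2 -1 N
final -2 0 E

n=0: pose=(-2,-1,N); sL=100/97, sR=20/17; mL=1820/1649, mR=50/97; mL+mR=2670/1649 → advance +1; mR−mL=-10/17 → turn -1·90°
n=1: pose=(-2,0,E); sL=200/197, sR=40/13; mL=5240/2561, mR=100/197; mL+mR=6540/2561 → advance +1; mR−mL=-20/13 → turn -1·90°
n=2: pose=(-1,0,S); sL=50/17, sR=5/2; mL=185/68, mR=25/17; mL+mR=285/68 → advance +1; mR−mL=-5/4 → turn -1·90°
n=3: pose=(-1,-1,W); sL=40/13, sR=40/37; mL=1000/481, mR=20/13; mL+mR=1740/481 → advance +1; mR−mL=-20/37 → turn -1·90°
n=4: pose=(-2,-1,N); sL=100/97, sR=20/17; mL=1820/1649, mR=50/97; mL+mR=2670/1649 → advance +1; mR−mL=-10/17 → turn -1·90°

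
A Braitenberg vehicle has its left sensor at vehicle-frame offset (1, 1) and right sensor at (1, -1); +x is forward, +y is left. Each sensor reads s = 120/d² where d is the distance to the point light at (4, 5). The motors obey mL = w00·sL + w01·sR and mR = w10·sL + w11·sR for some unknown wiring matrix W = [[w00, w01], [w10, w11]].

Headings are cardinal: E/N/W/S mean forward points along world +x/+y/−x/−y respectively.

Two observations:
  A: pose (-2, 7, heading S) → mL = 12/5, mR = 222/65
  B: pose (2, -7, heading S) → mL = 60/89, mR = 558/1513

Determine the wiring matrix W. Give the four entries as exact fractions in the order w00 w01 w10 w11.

0 1 1 -1/2

obs A: pose=(-2,7,S) → sL=60/13, sR=12/5, mL=12/5, mR=222/65
obs B: pose=(2,-7,S) → sL=12/17, sR=60/89, mL=60/89, mR=558/1513
sensor matrix S = [[60/13, 12/5], [12/17, 60/89]]; det S = 139392/98345
solve [mL_A; mL_B] = S·[w00; w01] and [mR_A; mR_B] = S·[w10; w11]:
  w00 = 0, w01 = 1, w10 = 1, w11 = -1/2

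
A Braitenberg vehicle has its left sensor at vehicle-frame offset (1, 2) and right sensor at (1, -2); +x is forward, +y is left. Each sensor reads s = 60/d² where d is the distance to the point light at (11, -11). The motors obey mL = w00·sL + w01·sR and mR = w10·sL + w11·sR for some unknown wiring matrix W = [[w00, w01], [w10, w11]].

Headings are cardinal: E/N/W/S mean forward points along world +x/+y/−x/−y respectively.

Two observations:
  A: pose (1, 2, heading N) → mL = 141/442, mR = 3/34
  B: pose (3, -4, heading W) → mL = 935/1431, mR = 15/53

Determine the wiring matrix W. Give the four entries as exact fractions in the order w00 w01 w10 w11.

obs A: pose=(1,2,N) → sL=3/17, sR=3/13, mL=141/442, mR=3/34
obs B: pose=(3,-4,W) → sL=30/53, sR=10/27, mL=935/1431, mR=15/53
sensor matrix S = [[3/17, 3/13], [30/53, 10/27]]; det S = -6880/105417
solve [mL_A; mL_B] = S·[w00; w01] and [mR_A; mR_B] = S·[w10; w11]:
  w00 = 1/2, w01 = 1, w10 = 1/2, w11 = 0

1/2 1 1/2 0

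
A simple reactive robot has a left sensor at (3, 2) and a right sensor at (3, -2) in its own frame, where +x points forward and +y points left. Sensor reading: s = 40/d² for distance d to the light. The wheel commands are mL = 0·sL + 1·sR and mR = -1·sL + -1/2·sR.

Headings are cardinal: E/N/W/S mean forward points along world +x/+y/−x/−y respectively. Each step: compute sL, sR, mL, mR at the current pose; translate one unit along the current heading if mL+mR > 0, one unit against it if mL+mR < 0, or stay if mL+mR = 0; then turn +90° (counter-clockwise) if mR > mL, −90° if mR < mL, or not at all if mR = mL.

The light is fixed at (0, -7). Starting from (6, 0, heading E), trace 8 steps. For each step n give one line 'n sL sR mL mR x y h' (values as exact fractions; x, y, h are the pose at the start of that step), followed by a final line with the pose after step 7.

n=0: pose=(6,0,E); sL=20/81, sR=20/53; mL=20/53, mR=-1870/4293; mL+mR=-250/4293 → advance -1; mR−mL=-3490/4293 → turn -1·90°
n=1: pose=(5,0,S); sL=8/13, sR=8/5; mL=8/5, mR=-92/65; mL+mR=12/65 → advance +1; mR−mL=-196/65 → turn -1·90°
n=2: pose=(5,-1,W); sL=2, sR=10/17; mL=10/17, mR=-39/17; mL+mR=-29/17 → advance -1; mR−mL=-49/17 → turn -1·90°
n=3: pose=(6,-1,N); sL=40/97, sR=8/29; mL=8/29, mR=-1548/2813; mL+mR=-772/2813 → advance -1; mR−mL=-2324/2813 → turn -1·90°
n=4: pose=(6,-2,E); sL=4/13, sR=4/9; mL=4/9, mR=-62/117; mL+mR=-10/117 → advance -1; mR−mL=-38/39 → turn -1·90°
n=5: pose=(5,-2,S); sL=40/53, sR=40/13; mL=40/13, mR=-1580/689; mL+mR=540/689 → advance +1; mR−mL=-3700/689 → turn -1·90°
n=6: pose=(5,-3,W); sL=5, sR=1; mL=1, mR=-11/2; mL+mR=-9/2 → advance -1; mR−mL=-13/2 → turn -1·90°
n=7: pose=(6,-3,N); sL=8/13, sR=40/113; mL=40/113, mR=-1164/1469; mL+mR=-644/1469 → advance -1; mR−mL=-1684/1469 → turn -1·90°

0 20/81 20/53 20/53 -1870/4293 6 0 E
1 8/13 8/5 8/5 -92/65 5 0 S
2 2 10/17 10/17 -39/17 5 -1 W
3 40/97 8/29 8/29 -1548/2813 6 -1 N
4 4/13 4/9 4/9 -62/117 6 -2 E
5 40/53 40/13 40/13 -1580/689 5 -2 S
6 5 1 1 -11/2 5 -3 W
7 8/13 40/113 40/113 -1164/1469 6 -3 N
final 6 -4 E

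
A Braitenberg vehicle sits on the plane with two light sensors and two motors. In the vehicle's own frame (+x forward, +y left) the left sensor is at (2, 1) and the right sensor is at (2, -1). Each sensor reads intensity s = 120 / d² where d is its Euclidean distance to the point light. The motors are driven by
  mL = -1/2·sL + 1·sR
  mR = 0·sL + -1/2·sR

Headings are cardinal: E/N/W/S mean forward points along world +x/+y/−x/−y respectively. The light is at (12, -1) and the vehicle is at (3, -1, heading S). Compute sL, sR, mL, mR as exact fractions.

left sensor world pos  = (4, -3); dL² = 68
right sensor world pos = (2, -3); dR² = 104
sL = 120/68 = 30/17
sR = 120/104 = 15/13
mL = -1/2·sL + 1·sR = 60/221
mR = 0·sL + -1/2·sR = -15/26

30/17 15/13 60/221 -15/26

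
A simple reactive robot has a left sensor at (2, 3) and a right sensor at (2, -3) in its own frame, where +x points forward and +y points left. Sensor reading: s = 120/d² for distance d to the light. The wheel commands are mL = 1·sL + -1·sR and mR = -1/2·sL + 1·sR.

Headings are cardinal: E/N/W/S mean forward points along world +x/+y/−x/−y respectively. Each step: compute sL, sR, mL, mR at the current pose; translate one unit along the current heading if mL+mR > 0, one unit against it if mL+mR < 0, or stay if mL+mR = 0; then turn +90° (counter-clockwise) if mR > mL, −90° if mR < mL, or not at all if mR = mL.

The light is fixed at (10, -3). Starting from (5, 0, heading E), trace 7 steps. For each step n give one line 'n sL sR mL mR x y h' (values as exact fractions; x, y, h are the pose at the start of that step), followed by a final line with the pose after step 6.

n=0: pose=(5,0,E); sL=8/3, sR=40/3; mL=-32/3, mR=12; mL+mR=4/3 → advance +1; mR−mL=68/3 → turn +1·90°
n=1: pose=(6,0,N); sL=60/37, sR=60/13; mL=-1440/481, mR=1830/481; mL+mR=30/37 → advance +1; mR−mL=3270/481 → turn +1·90°
n=2: pose=(6,1,W); sL=120/37, sR=24/17; mL=1152/629, mR=-132/629; mL+mR=60/37 → advance +1; mR−mL=-1284/629 → turn -1·90°
n=3: pose=(5,1,N); sL=6/5, sR=3; mL=-9/5, mR=12/5; mL+mR=3/5 → advance +1; mR−mL=21/5 → turn +1·90°
n=4: pose=(5,2,W); sL=120/53, sR=120/113; mL=7200/5989, mR=-420/5989; mL+mR=60/53 → advance +1; mR−mL=-7620/5989 → turn -1·90°
n=5: pose=(4,2,N); sL=12/13, sR=60/29; mL=-432/377, mR=606/377; mL+mR=6/13 → advance +1; mR−mL=1038/377 → turn +1·90°
n=6: pose=(4,3,W); sL=120/73, sR=24/29; mL=1728/2117, mR=12/2117; mL+mR=60/73 → advance +1; mR−mL=-1716/2117 → turn -1·90°

0 8/3 40/3 -32/3 12 5 0 E
1 60/37 60/13 -1440/481 1830/481 6 0 N
2 120/37 24/17 1152/629 -132/629 6 1 W
3 6/5 3 -9/5 12/5 5 1 N
4 120/53 120/113 7200/5989 -420/5989 5 2 W
5 12/13 60/29 -432/377 606/377 4 2 N
6 120/73 24/29 1728/2117 12/2117 4 3 W
final 3 3 N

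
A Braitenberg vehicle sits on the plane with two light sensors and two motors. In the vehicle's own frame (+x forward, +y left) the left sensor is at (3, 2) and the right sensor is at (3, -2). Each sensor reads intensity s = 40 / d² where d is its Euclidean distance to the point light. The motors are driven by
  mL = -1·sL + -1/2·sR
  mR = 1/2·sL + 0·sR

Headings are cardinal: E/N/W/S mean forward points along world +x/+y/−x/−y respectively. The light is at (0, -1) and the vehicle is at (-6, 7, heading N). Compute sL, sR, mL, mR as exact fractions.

left sensor world pos  = (-8, 10); dL² = 185
right sensor world pos = (-4, 10); dR² = 137
sL = 40/185 = 8/37
sR = 40/137 = 40/137
mL = -1·sL + -1/2·sR = -1836/5069
mR = 1/2·sL + 0·sR = 4/37

8/37 40/137 -1836/5069 4/37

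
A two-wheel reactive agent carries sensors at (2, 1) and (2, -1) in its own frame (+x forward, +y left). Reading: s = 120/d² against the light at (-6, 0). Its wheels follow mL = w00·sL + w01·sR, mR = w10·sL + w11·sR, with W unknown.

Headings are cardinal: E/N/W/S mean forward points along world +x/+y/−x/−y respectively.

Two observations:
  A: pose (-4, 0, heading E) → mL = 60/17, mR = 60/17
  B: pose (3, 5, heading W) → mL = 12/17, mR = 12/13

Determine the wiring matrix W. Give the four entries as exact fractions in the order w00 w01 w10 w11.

0 1/2 1/2 0

obs A: pose=(-4,0,E) → sL=120/17, sR=120/17, mL=60/17, mR=60/17
obs B: pose=(3,5,W) → sL=24/13, sR=24/17, mL=12/17, mR=12/13
sensor matrix S = [[120/17, 120/17], [24/13, 24/17]]; det S = -11520/3757
solve [mL_A; mL_B] = S·[w00; w01] and [mR_A; mR_B] = S·[w10; w11]:
  w00 = 0, w01 = 1/2, w10 = 1/2, w11 = 0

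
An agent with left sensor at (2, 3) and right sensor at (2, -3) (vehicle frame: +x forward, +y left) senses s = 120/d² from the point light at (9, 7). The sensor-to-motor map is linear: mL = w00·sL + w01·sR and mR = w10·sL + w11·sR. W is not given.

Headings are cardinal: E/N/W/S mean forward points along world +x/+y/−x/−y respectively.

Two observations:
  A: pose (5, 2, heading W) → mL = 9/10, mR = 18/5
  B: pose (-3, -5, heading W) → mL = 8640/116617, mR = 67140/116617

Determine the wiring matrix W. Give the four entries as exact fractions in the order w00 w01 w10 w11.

-1/2 1/2 1/2 1

obs A: pose=(5,2,W) → sL=6/5, sR=3, mL=9/10, mR=18/5
obs B: pose=(-3,-5,W) → sL=120/421, sR=120/277, mL=8640/116617, mR=67140/116617
sensor matrix S = [[6/5, 3], [120/421, 120/277]]; det S = -39096/116617
solve [mL_A; mL_B] = S·[w00; w01] and [mR_A; mR_B] = S·[w10; w11]:
  w00 = -1/2, w01 = 1/2, w10 = 1/2, w11 = 1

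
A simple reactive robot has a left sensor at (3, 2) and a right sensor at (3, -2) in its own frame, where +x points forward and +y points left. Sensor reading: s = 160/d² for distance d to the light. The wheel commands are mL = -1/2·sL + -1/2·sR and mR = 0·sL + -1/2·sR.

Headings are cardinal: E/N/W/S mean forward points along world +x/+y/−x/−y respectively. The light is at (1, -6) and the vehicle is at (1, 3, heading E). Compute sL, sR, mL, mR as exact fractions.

left sensor world pos  = (4, 5); dL² = 130
right sensor world pos = (4, 1); dR² = 58
sL = 160/130 = 16/13
sR = 160/58 = 80/29
mL = -1/2·sL + -1/2·sR = -752/377
mR = 0·sL + -1/2·sR = -40/29

16/13 80/29 -752/377 -40/29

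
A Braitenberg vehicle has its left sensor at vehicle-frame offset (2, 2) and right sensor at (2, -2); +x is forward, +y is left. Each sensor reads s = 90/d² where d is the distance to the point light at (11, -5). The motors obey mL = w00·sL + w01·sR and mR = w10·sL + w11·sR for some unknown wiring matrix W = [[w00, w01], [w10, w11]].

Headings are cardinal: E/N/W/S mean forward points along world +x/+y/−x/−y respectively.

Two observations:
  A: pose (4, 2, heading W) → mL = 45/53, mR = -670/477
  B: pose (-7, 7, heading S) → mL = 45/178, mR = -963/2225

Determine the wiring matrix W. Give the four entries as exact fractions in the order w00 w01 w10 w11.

1 0 -1 -1

obs A: pose=(4,2,W) → sL=45/53, sR=5/9, mL=45/53, mR=-670/477
obs B: pose=(-7,7,S) → sL=45/178, sR=9/50, mL=45/178, mR=-963/2225
sensor matrix S = [[45/53, 5/9], [45/178, 9/50]]; det S = 292/23585
solve [mL_A; mL_B] = S·[w00; w01] and [mR_A; mR_B] = S·[w10; w11]:
  w00 = 1, w01 = 0, w10 = -1, w11 = -1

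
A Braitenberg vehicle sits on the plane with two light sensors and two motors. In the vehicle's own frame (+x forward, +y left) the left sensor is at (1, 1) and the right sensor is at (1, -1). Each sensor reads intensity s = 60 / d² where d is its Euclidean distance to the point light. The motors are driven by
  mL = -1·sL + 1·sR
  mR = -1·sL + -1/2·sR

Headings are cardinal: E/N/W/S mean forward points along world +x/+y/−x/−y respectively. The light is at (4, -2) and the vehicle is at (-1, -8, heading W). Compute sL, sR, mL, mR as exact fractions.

left sensor world pos  = (-2, -9); dL² = 85
right sensor world pos = (-2, -7); dR² = 61
sL = 60/85 = 12/17
sR = 60/61 = 60/61
mL = -1·sL + 1·sR = 288/1037
mR = -1·sL + -1/2·sR = -1242/1037

12/17 60/61 288/1037 -1242/1037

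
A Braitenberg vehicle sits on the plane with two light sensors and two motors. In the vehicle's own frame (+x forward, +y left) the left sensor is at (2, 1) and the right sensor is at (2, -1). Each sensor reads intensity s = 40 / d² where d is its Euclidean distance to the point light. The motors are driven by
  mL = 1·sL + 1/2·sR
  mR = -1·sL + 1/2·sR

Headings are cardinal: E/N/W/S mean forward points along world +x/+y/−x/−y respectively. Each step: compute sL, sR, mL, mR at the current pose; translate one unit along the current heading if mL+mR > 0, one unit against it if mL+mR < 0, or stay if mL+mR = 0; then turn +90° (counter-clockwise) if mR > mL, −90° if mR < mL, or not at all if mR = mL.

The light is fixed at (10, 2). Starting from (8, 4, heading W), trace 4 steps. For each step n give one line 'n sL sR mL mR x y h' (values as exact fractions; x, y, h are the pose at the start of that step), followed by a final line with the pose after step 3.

0 40/17 8/5 268/85 -132/85 8 4 W
1 5/4 2 9/4 -1/4 7 4 N
2 40/17 8 108/17 28/17 7 5 E
3 20 4 22 -18 8 5 S
final 8 4 W

n=0: pose=(8,4,W); sL=40/17, sR=8/5; mL=268/85, mR=-132/85; mL+mR=8/5 → advance +1; mR−mL=-80/17 → turn -1·90°
n=1: pose=(7,4,N); sL=5/4, sR=2; mL=9/4, mR=-1/4; mL+mR=2 → advance +1; mR−mL=-5/2 → turn -1·90°
n=2: pose=(7,5,E); sL=40/17, sR=8; mL=108/17, mR=28/17; mL+mR=8 → advance +1; mR−mL=-80/17 → turn -1·90°
n=3: pose=(8,5,S); sL=20, sR=4; mL=22, mR=-18; mL+mR=4 → advance +1; mR−mL=-40 → turn -1·90°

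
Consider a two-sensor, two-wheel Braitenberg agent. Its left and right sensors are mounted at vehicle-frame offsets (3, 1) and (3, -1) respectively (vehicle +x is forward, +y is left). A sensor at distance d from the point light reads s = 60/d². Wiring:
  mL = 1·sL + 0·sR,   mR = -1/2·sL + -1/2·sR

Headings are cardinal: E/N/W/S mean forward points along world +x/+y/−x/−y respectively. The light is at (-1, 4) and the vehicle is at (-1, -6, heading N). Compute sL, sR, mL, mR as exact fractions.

6/5 6/5 6/5 -6/5

left sensor world pos  = (-2, -3); dL² = 50
right sensor world pos = (0, -3); dR² = 50
sL = 60/50 = 6/5
sR = 60/50 = 6/5
mL = 1·sL + 0·sR = 6/5
mR = -1/2·sL + -1/2·sR = -6/5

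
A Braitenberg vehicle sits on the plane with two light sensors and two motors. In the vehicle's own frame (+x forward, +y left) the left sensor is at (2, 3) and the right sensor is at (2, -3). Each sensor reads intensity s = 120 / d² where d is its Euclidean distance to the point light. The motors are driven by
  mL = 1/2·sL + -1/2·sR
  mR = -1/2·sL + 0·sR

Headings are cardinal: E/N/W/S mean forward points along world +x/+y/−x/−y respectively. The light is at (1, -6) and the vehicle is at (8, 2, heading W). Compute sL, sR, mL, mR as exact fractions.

left sensor world pos  = (6, -1); dL² = 50
right sensor world pos = (6, 5); dR² = 146
sL = 120/50 = 12/5
sR = 120/146 = 60/73
mL = 1/2·sL + -1/2·sR = 288/365
mR = -1/2·sL + 0·sR = -6/5

12/5 60/73 288/365 -6/5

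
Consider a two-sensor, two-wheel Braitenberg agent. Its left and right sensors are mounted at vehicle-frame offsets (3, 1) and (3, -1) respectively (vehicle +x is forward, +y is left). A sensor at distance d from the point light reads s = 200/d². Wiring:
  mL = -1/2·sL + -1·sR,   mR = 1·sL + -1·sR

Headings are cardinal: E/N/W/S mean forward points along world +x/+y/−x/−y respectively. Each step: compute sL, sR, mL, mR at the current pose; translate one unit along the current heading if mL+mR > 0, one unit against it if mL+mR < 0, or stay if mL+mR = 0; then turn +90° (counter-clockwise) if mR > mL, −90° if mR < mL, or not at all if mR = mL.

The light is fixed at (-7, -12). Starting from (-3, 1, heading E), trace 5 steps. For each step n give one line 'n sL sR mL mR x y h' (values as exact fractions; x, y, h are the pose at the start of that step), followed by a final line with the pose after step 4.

n=0: pose=(-3,1,E); sL=40/49, sR=200/193; mL=-13660/9457, mR=-2080/9457; mL+mR=-15740/9457 → advance -1; mR−mL=60/49 → turn +1·90°
n=1: pose=(-4,1,N); sL=10/13, sR=25/34; mL=-495/442, mR=15/442; mL+mR=-240/221 → advance -1; mR−mL=15/13 → turn +1·90°
n=2: pose=(-4,0,W); sL=200/121, sR=200/169; mL=-41100/20449, mR=9600/20449; mL+mR=-31500/20449 → advance -1; mR−mL=300/121 → turn +1·90°
n=3: pose=(-3,0,S); sL=100/53, sR=20/9; mL=-1510/477, mR=-160/477; mL+mR=-1670/477 → advance -1; mR−mL=150/53 → turn +1·90°
n=4: pose=(-3,1,E); sL=40/49, sR=200/193; mL=-13660/9457, mR=-2080/9457; mL+mR=-15740/9457 → advance -1; mR−mL=60/49 → turn +1·90°

0 40/49 200/193 -13660/9457 -2080/9457 -3 1 E
1 10/13 25/34 -495/442 15/442 -4 1 N
2 200/121 200/169 -41100/20449 9600/20449 -4 0 W
3 100/53 20/9 -1510/477 -160/477 -3 0 S
4 40/49 200/193 -13660/9457 -2080/9457 -3 1 E
final -4 1 N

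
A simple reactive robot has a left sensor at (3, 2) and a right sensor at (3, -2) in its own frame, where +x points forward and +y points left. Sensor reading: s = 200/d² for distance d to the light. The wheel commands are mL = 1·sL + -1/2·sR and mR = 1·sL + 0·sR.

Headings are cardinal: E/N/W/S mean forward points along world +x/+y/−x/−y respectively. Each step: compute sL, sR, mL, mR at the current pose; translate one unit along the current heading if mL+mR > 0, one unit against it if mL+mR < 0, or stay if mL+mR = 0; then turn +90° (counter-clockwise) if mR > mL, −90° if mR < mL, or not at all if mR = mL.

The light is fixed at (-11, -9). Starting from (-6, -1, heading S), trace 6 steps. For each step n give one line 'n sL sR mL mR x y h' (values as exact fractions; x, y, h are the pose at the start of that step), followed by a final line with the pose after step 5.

n=0: pose=(-6,-1,S); sL=100/37, sR=100/17; mL=-150/629, mR=100/37; mL+mR=1550/629 → advance +1; mR−mL=50/17 → turn +1·90°
n=1: pose=(-6,-2,E); sL=40/29, sR=200/89; mL=660/2581, mR=40/29; mL+mR=4220/2581 → advance +1; mR−mL=100/89 → turn +1·90°
n=2: pose=(-5,-2,N); sL=50/29, sR=50/41; mL=1325/1189, mR=50/29; mL+mR=3375/1189 → advance +1; mR−mL=25/41 → turn +1·90°
n=3: pose=(-5,-1,W); sL=40/9, sR=200/109; mL=3460/981, mR=40/9; mL+mR=7820/981 → advance +1; mR−mL=100/109 → turn +1·90°
n=4: pose=(-6,-1,S); sL=100/37, sR=100/17; mL=-150/629, mR=100/37; mL+mR=1550/629 → advance +1; mR−mL=50/17 → turn +1·90°
n=5: pose=(-6,-2,E); sL=40/29, sR=200/89; mL=660/2581, mR=40/29; mL+mR=4220/2581 → advance +1; mR−mL=100/89 → turn +1·90°

0 100/37 100/17 -150/629 100/37 -6 -1 S
1 40/29 200/89 660/2581 40/29 -6 -2 E
2 50/29 50/41 1325/1189 50/29 -5 -2 N
3 40/9 200/109 3460/981 40/9 -5 -1 W
4 100/37 100/17 -150/629 100/37 -6 -1 S
5 40/29 200/89 660/2581 40/29 -6 -2 E
final -5 -2 N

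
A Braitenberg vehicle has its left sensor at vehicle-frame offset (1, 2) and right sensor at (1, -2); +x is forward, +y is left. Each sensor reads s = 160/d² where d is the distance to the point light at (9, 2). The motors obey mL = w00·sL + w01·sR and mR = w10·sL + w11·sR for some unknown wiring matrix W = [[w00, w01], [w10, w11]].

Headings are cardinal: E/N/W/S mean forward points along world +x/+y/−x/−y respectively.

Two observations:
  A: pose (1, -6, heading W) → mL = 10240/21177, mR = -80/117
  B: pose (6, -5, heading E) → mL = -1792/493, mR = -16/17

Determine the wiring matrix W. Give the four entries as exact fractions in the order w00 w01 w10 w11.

obs A: pose=(1,-6,W) → sL=160/181, sR=160/117, mL=10240/21177, mR=-80/117
obs B: pose=(6,-5,E) → sL=160/29, sR=32/17, mL=-1792/493, mR=-16/17
sensor matrix S = [[160/181, 160/117], [160/29, 32/17]]; det S = -61399040/10440261
solve [mL_A; mL_B] = S·[w00; w01] and [mR_A; mR_B] = S·[w10; w11]:
  w00 = -1, w01 = 1, w10 = 0, w11 = -1/2

-1 1 0 -1/2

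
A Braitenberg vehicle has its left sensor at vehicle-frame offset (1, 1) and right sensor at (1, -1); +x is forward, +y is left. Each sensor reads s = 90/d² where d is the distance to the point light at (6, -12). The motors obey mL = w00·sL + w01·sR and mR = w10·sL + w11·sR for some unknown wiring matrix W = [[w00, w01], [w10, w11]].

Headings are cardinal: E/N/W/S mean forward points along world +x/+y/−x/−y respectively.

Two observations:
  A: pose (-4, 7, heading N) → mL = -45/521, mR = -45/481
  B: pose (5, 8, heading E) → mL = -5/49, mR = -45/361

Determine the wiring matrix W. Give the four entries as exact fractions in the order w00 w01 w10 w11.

obs A: pose=(-4,7,N) → sL=90/521, sR=90/481, mL=-45/521, mR=-45/481
obs B: pose=(5,8,E) → sL=10/49, sR=90/361, mL=-5/49, mR=-45/361
sensor matrix S = [[90/521, 90/481], [10/49, 90/361]]; det S = 21636000/4432881089
solve [mL_A; mL_B] = S·[w00; w01] and [mR_A; mR_B] = S·[w10; w11]:
  w00 = -1/2, w01 = 0, w10 = 0, w11 = -1/2

-1/2 0 0 -1/2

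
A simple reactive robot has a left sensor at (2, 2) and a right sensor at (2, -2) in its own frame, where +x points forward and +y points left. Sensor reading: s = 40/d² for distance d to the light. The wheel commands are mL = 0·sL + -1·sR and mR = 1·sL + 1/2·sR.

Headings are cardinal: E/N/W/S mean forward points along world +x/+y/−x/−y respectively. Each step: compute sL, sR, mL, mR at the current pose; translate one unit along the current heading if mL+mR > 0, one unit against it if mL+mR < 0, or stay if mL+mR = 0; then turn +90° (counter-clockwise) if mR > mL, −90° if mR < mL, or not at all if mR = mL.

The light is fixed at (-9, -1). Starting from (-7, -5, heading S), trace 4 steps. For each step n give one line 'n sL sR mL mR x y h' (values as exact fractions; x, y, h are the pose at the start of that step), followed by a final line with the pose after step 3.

0 10/13 10/9 -10/9 155/117 -7 -5 S
1 8/5 8/13 -8/13 124/65 -7 -6 E
2 4 20/17 -20/17 78/17 -6 -6 N
3 40/37 8 -8 188/37 -6 -5 W
final -5 -5 S

n=0: pose=(-7,-5,S); sL=10/13, sR=10/9; mL=-10/9, mR=155/117; mL+mR=25/117 → advance +1; mR−mL=95/39 → turn +1·90°
n=1: pose=(-7,-6,E); sL=8/5, sR=8/13; mL=-8/13, mR=124/65; mL+mR=84/65 → advance +1; mR−mL=164/65 → turn +1·90°
n=2: pose=(-6,-6,N); sL=4, sR=20/17; mL=-20/17, mR=78/17; mL+mR=58/17 → advance +1; mR−mL=98/17 → turn +1·90°
n=3: pose=(-6,-5,W); sL=40/37, sR=8; mL=-8, mR=188/37; mL+mR=-108/37 → advance -1; mR−mL=484/37 → turn +1·90°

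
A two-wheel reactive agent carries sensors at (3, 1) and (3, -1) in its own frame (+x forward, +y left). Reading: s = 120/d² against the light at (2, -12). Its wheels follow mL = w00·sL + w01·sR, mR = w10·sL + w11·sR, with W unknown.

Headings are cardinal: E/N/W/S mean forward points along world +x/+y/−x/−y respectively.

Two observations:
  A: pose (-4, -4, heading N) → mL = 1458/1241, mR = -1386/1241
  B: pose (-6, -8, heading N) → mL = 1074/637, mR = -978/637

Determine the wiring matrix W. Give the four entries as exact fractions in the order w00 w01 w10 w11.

1/2 1 -1 -1/2

obs A: pose=(-4,-4,N) → sL=12/17, sR=60/73, mL=1458/1241, mR=-1386/1241
obs B: pose=(-6,-8,N) → sL=12/13, sR=60/49, mL=1074/637, mR=-978/637
sensor matrix S = [[12/17, 60/73], [12/13, 60/49]]; det S = 83520/790517
solve [mL_A; mL_B] = S·[w00; w01] and [mR_A; mR_B] = S·[w10; w11]:
  w00 = 1/2, w01 = 1, w10 = -1, w11 = -1/2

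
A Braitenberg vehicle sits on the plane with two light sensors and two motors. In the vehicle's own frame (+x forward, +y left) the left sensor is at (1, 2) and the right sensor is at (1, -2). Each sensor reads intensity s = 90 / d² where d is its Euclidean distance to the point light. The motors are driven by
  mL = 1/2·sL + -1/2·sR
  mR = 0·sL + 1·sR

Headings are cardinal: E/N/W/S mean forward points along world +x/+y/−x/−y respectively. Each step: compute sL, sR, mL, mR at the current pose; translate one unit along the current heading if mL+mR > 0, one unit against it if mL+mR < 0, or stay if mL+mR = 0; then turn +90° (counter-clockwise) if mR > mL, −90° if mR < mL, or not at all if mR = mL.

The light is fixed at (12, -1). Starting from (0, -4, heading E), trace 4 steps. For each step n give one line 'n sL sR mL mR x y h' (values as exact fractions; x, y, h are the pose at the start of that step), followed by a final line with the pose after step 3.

0 45/61 45/73 270/4453 45/73 0 -4 E
1 90/173 18/17 -792/2941 18/17 1 -4 N
2 9/16 5/8 -1/32 5/8 1 -3 W
3 90/109 18/41 864/4469 18/41 0 -3 S
final 0 -4 E

n=0: pose=(0,-4,E); sL=45/61, sR=45/73; mL=270/4453, mR=45/73; mL+mR=3015/4453 → advance +1; mR−mL=2475/4453 → turn +1·90°
n=1: pose=(1,-4,N); sL=90/173, sR=18/17; mL=-792/2941, mR=18/17; mL+mR=2322/2941 → advance +1; mR−mL=3906/2941 → turn +1·90°
n=2: pose=(1,-3,W); sL=9/16, sR=5/8; mL=-1/32, mR=5/8; mL+mR=19/32 → advance +1; mR−mL=21/32 → turn +1·90°
n=3: pose=(0,-3,S); sL=90/109, sR=18/41; mL=864/4469, mR=18/41; mL+mR=2826/4469 → advance +1; mR−mL=1098/4469 → turn +1·90°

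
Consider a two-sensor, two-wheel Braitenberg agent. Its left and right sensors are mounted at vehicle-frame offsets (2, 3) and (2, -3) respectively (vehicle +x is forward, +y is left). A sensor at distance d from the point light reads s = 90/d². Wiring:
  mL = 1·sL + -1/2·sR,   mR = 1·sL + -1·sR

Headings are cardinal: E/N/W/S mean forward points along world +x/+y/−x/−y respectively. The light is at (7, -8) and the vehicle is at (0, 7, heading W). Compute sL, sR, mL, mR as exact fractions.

2/5 2/9 13/45 8/45

left sensor world pos  = (-2, 4); dL² = 225
right sensor world pos = (-2, 10); dR² = 405
sL = 90/225 = 2/5
sR = 90/405 = 2/9
mL = 1·sL + -1/2·sR = 13/45
mR = 1·sL + -1·sR = 8/45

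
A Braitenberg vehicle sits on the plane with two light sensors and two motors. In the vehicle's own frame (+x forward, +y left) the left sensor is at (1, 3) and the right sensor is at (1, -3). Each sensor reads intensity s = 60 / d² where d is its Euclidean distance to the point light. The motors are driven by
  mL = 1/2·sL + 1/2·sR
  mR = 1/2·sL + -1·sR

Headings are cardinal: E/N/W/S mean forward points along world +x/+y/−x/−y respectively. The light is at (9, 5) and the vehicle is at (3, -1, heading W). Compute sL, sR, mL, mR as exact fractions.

6/13 30/29 282/377 -303/377

left sensor world pos  = (2, -4); dL² = 130
right sensor world pos = (2, 2); dR² = 58
sL = 60/130 = 6/13
sR = 60/58 = 30/29
mL = 1/2·sL + 1/2·sR = 282/377
mR = 1/2·sL + -1·sR = -303/377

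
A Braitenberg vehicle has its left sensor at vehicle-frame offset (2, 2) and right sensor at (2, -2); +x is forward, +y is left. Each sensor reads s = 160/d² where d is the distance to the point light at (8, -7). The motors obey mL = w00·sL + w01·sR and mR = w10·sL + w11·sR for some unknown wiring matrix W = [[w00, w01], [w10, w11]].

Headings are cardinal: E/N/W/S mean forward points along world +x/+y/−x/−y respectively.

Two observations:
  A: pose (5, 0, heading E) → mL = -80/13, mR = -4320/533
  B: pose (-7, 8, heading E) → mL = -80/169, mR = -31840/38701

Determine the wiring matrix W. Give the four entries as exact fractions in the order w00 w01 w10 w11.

0 -1 -1 -1

obs A: pose=(5,0,E) → sL=80/41, sR=80/13, mL=-80/13, mR=-4320/533
obs B: pose=(-7,8,E) → sL=80/229, sR=80/169, mL=-80/169, mR=-31840/38701
sensor matrix S = [[80/41, 80/13], [80/229, 80/169]]; det S = -1945600/1586741
solve [mL_A; mL_B] = S·[w00; w01] and [mR_A; mR_B] = S·[w10; w11]:
  w00 = 0, w01 = -1, w10 = -1, w11 = -1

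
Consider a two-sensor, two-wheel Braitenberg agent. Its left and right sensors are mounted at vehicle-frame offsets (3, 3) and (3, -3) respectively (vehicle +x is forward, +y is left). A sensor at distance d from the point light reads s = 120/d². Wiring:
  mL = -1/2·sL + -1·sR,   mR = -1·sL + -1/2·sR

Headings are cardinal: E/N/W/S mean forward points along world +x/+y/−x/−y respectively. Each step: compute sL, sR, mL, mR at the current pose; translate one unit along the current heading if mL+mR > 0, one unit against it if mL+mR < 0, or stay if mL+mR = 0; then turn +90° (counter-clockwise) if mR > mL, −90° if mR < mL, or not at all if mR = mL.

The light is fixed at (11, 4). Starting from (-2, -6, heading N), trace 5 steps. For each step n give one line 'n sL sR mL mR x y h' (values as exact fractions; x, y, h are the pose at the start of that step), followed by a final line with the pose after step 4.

0 24/61 120/149 -9108/9089 -7236/9089 -2 -6 N
1 30/113 3/8 -459/904 -819/1808 -2 -7 W
2 120/277 120/421 -58500/116617 -67140/116617 -1 -7 S
3 60/197 60/137 -15930/26989 -14130/26989 -1 -6 W
4 120/233 24/73 -9972/17009 -11556/17009 0 -6 S
final 0 -5 W

n=0: pose=(-2,-6,N); sL=24/61, sR=120/149; mL=-9108/9089, mR=-7236/9089; mL+mR=-16344/9089 → advance -1; mR−mL=1872/9089 → turn +1·90°
n=1: pose=(-2,-7,W); sL=30/113, sR=3/8; mL=-459/904, mR=-819/1808; mL+mR=-1737/1808 → advance -1; mR−mL=99/1808 → turn +1·90°
n=2: pose=(-1,-7,S); sL=120/277, sR=120/421; mL=-58500/116617, mR=-67140/116617; mL+mR=-125640/116617 → advance -1; mR−mL=-8640/116617 → turn -1·90°
n=3: pose=(-1,-6,W); sL=60/197, sR=60/137; mL=-15930/26989, mR=-14130/26989; mL+mR=-30060/26989 → advance -1; mR−mL=1800/26989 → turn +1·90°
n=4: pose=(0,-6,S); sL=120/233, sR=24/73; mL=-9972/17009, mR=-11556/17009; mL+mR=-21528/17009 → advance -1; mR−mL=-1584/17009 → turn -1·90°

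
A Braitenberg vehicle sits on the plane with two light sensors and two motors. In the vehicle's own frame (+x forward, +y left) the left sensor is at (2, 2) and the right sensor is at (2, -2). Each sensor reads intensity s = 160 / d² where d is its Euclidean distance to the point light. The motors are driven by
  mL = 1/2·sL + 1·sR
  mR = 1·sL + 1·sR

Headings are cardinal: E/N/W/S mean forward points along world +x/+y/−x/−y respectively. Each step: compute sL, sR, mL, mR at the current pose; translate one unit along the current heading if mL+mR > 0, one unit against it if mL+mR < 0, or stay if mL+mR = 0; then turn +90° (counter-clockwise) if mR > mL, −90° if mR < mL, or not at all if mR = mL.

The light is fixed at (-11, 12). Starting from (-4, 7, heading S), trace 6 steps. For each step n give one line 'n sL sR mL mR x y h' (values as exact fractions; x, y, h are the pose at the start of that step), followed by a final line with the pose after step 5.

n=0: pose=(-4,7,S); sL=16/13, sR=80/37; mL=1336/481, mR=1632/481; mL+mR=2968/481 → advance +1; mR−mL=8/13 → turn +1·90°
n=1: pose=(-4,6,E); sL=160/97, sR=32/29; mL=5424/2813, mR=7744/2813; mL+mR=13168/2813 → advance +1; mR−mL=80/97 → turn +1·90°
n=2: pose=(-3,6,N); sL=40/13, sR=40/29; mL=1100/377, mR=1680/377; mL+mR=2780/377 → advance +1; mR−mL=20/13 → turn +1·90°
n=3: pose=(-3,7,W); sL=32/17, sR=32/9; mL=688/153, mR=832/153; mL+mR=1520/153 → advance +1; mR−mL=16/17 → turn +1·90°
n=4: pose=(-4,7,S); sL=16/13, sR=80/37; mL=1336/481, mR=1632/481; mL+mR=2968/481 → advance +1; mR−mL=8/13 → turn +1·90°
n=5: pose=(-4,6,E); sL=160/97, sR=32/29; mL=5424/2813, mR=7744/2813; mL+mR=13168/2813 → advance +1; mR−mL=80/97 → turn +1·90°

0 16/13 80/37 1336/481 1632/481 -4 7 S
1 160/97 32/29 5424/2813 7744/2813 -4 6 E
2 40/13 40/29 1100/377 1680/377 -3 6 N
3 32/17 32/9 688/153 832/153 -3 7 W
4 16/13 80/37 1336/481 1632/481 -4 7 S
5 160/97 32/29 5424/2813 7744/2813 -4 6 E
final -3 6 N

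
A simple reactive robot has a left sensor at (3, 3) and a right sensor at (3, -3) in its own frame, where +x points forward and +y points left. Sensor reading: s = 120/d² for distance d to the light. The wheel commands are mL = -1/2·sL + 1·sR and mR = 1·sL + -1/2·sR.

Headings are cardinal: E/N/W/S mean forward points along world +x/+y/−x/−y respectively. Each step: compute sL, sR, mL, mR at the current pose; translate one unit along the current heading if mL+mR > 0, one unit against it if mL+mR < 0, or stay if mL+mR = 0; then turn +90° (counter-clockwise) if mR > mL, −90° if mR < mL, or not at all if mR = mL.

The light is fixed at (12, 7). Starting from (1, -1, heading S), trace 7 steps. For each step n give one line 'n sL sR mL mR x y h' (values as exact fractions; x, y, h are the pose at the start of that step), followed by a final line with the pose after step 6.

n=0: pose=(1,-1,S); sL=24/37, sR=120/317; mL=636/11729, mR=5388/11729; mL+mR=6024/11729 → advance +1; mR−mL=4752/11729 → turn +1·90°
n=1: pose=(1,-2,E); sL=6/5, sR=15/26; mL=-3/130, mR=237/260; mL+mR=231/260 → advance +1; mR−mL=243/260 → turn +1·90°
n=2: pose=(2,-2,N); sL=24/41, sR=24/17; mL=780/697, mR=-84/697; mL+mR=696/697 → advance +1; mR−mL=-864/697 → turn -1·90°
n=3: pose=(2,-1,E); sL=60/37, sR=12/17; mL=-66/629, mR=798/629; mL+mR=732/629 → advance +1; mR−mL=864/629 → turn +1·90°
n=4: pose=(3,-1,N); sL=120/169, sR=120/61; mL=16620/10309, mR=-2820/10309; mL+mR=13800/10309 → advance +1; mR−mL=-19440/10309 → turn -1·90°
n=5: pose=(3,0,E); sL=30/13, sR=15/17; mL=-60/221, mR=825/442; mL+mR=705/442 → advance +1; mR−mL=945/442 → turn +1·90°
n=6: pose=(4,0,N); sL=120/137, sR=120/41; mL=13980/5617, mR=-3300/5617; mL+mR=10680/5617 → advance +1; mR−mL=-17280/5617 → turn -1·90°

0 24/37 120/317 636/11729 5388/11729 1 -1 S
1 6/5 15/26 -3/130 237/260 1 -2 E
2 24/41 24/17 780/697 -84/697 2 -2 N
3 60/37 12/17 -66/629 798/629 2 -1 E
4 120/169 120/61 16620/10309 -2820/10309 3 -1 N
5 30/13 15/17 -60/221 825/442 3 0 E
6 120/137 120/41 13980/5617 -3300/5617 4 0 N
final 4 1 E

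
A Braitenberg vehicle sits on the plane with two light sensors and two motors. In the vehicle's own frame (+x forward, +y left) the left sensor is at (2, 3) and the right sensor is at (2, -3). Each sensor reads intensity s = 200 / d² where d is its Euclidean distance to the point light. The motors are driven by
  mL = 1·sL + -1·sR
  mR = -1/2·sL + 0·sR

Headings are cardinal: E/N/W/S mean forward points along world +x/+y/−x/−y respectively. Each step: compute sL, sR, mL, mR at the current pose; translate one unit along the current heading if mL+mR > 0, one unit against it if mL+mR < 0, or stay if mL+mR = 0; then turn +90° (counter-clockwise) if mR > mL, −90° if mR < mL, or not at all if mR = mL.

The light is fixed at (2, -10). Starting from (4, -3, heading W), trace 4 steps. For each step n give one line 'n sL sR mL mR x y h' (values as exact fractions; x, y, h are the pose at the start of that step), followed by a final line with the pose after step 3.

n=0: pose=(4,-3,W); sL=25/2, sR=2; mL=21/2, mR=-25/4; mL+mR=17/4 → advance +1; mR−mL=-67/4 → turn -1·90°
n=1: pose=(3,-3,N); sL=40/17, sR=200/97; mL=480/1649, mR=-20/17; mL+mR=-1460/1649 → advance -1; mR−mL=-2420/1649 → turn -1·90°
n=2: pose=(3,-4,E); sL=20/9, sR=100/9; mL=-80/9, mR=-10/9; mL+mR=-10 → advance -1; mR−mL=70/9 → turn +1·90°
n=3: pose=(2,-4,N); sL=200/73, sR=200/73; mL=0, mR=-100/73; mL+mR=-100/73 → advance -1; mR−mL=-100/73 → turn -1·90°

0 25/2 2 21/2 -25/4 4 -3 W
1 40/17 200/97 480/1649 -20/17 3 -3 N
2 20/9 100/9 -80/9 -10/9 3 -4 E
3 200/73 200/73 0 -100/73 2 -4 N
final 2 -5 E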